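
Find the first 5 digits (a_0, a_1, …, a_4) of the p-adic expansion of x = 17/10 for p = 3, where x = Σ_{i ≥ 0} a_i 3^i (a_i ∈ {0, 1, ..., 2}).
(a_0, …, a_4) = (2, 2, 2, 0, 0)

v_3(17/10) = 0 (numerator and denominator both coprime to 3), so x ∈ ℤ_3^×. Compute digits iteratively via a_i = x_i mod 3, x_{i+1} = (x_i − a_i)/3, with x_0 = x:
  x_0 = 17/10;  a_0 = 2;  x_1 = (x_0 − 2)/3 = -1/10
  x_1 = -1/10;  a_1 = 2;  x_2 = (x_1 − 2)/3 = -7/10
  x_2 = -7/10;  a_2 = 2;  x_3 = (x_2 − 2)/3 = -9/10
  x_3 = -9/10;  a_3 = 0;  x_4 = (x_3 − 0)/3 = -3/10
  x_4 = -3/10;  a_4 = 0;  x_5 = (x_4 − 0)/3 = -1/10
Digits: (2, 2, 2, 0, 0).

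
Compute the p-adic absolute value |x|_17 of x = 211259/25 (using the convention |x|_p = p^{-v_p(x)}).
|211259/25|_17 = 1/4913

Step 1 — compute v_17(x) by factoring powers of 17 out of the numerator and denominator: v_17(211259/25) = 3. Step 2 — apply |x|_p = p^{-v_p(x)} = 17^{-3} = 1/4913.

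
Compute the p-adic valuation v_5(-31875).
v_5(-31875) = 4

v_5(n) is the largest exponent k such that 5^k divides n. Factor out: -31875 = -5^4 · 51. (Sign doesn't affect v_p.) So v_5(-31875) = 4.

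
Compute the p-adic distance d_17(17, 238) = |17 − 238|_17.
d_17(17, 238) = 1/17

Step 1 — x − y = 17 − 238 = -221. Step 2 — v_17(-221) = 1 (factor: -221 = −(17^1 · 13); the sign does not affect v_p). Step 3 — |x − y|_17 = 17^{-1} = 1/17.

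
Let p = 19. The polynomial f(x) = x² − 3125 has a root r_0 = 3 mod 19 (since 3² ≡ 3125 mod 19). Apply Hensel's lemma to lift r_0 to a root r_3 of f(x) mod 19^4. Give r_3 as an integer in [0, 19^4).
r_3 = 98594 (mod 130321)

Hensel's recurrence: r_{i+1} = r_i − f(r_i)·(f′(r_i))^{-1} mod 19^{i+2}, with f′(x) = 2x. Iterate:
  r_0 = 3 (mod 19)
  r_1 = 41 (mod 361)
  r_2 = 2568 (mod 6859)
  r_3 = 98594 (mod 130321)
Final: r_3 = 98594, and one checks f(r_3) ≡ 0 mod 19^4.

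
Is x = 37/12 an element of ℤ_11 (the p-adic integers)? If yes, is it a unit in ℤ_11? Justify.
x ∈ ℤ_11^× (unit); v_11(x) = 0

ℤ_11 = {x ∈ ℚ_11 : v_11(x) ≥ 0} and ℤ_11^× = {x ∈ ℤ_11 : v_11(x) = 0}. Here v_11(37/12) = v_11(num) − v_11(den) = 0; compare against these criteria.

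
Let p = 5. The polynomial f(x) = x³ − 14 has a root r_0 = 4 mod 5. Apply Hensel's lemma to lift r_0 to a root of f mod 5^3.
r_2 = 29 (mod 125)

Hensel: r_{i+1} = r_i − f(r_i)/f′(r_i) mod 5^{i+2}, where f′(x) = 3x². Iterate:
  r_0 = 4 (mod 5)
  r_1 = 4 (mod 25)
  r_2 = 29 (mod 125)
Final: r = 29 with f(r) ≡ 0 mod 5^3.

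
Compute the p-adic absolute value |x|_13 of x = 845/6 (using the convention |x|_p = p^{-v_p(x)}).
|845/6|_13 = 1/169

Step 1 — compute v_13(x) by factoring powers of 13 out of the numerator and denominator: v_13(845/6) = 2. Step 2 — apply |x|_p = p^{-v_p(x)} = 13^{-2} = 1/169.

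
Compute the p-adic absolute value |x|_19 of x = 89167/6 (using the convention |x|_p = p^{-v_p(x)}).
|89167/6|_19 = 1/6859

Step 1 — compute v_19(x) by factoring powers of 19 out of the numerator and denominator: v_19(89167/6) = 3. Step 2 — apply |x|_p = p^{-v_p(x)} = 19^{-3} = 1/6859.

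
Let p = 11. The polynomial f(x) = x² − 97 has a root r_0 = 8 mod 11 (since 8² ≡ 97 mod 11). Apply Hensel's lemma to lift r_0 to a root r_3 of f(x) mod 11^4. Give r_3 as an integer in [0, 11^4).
r_3 = 5145 (mod 14641)

Hensel's recurrence: r_{i+1} = r_i − f(r_i)·(f′(r_i))^{-1} mod 11^{i+2}, with f′(x) = 2x. Iterate:
  r_0 = 8 (mod 11)
  r_1 = 63 (mod 121)
  r_2 = 1152 (mod 1331)
  r_3 = 5145 (mod 14641)
Final: r_3 = 5145, and one checks f(r_3) ≡ 0 mod 11^4.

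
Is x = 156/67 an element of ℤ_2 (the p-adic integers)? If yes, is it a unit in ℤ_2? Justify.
x ∈ ℤ_2 but not a unit; v_2(x) = 2 > 0

ℤ_2 = {x ∈ ℚ_2 : v_2(x) ≥ 0} and ℤ_2^× = {x ∈ ℤ_2 : v_2(x) = 0}. Here v_2(156/67) = v_2(num) − v_2(den) = 2; compare against these criteria.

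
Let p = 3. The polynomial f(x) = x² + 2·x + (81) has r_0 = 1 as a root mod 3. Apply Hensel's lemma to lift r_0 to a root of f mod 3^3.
r_2 = 25 (mod 27)

Hensel: r_{i+1} = r_i − f(r_i)·(f′(r_i))^{-1} mod 3^{i+2}, f′(x) = 2x + 2. Iterate:
  r_0 = 1 (mod 3)
  r_1 = 7 (mod 9)
  r_2 = 25 (mod 27)
Final: r = 25 satisfies f(r) ≡ 0 mod 3^3.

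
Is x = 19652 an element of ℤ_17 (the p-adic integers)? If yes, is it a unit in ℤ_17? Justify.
x ∈ ℤ_17 but not a unit; v_17(x) = 3 > 0

ℤ_17 = {x ∈ ℚ_17 : v_17(x) ≥ 0} and ℤ_17^× = {x ∈ ℤ_17 : v_17(x) = 0}. Here v_17(19652) = v_17(num) − v_17(den) = 3; compare against these criteria.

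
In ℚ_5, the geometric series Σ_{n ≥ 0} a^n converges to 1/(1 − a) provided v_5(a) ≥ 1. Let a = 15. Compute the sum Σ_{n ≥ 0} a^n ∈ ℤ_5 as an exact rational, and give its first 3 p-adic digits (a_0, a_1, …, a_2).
Σ a^n = 1/(1 − a) = -1/14;  first 3 digits = (1, 3, 4)

v_5(a) = 1 ≥ 1, so the series converges in ℤ_5 to 1/(1 − a) = 1/(1 − 15) = -1/14. Expand this rational in ℤ_5: compute digits iteratively via d_i = x_i mod 5, x_{i+1} = (x_i − d_i)/5. The first 3 digits are (1, 3, 4).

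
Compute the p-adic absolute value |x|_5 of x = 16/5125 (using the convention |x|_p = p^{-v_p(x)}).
|16/5125|_5 = 125

Step 1 — compute v_5(x) by factoring powers of 5 out of the numerator and denominator: v_5(16/5125) = -3. Step 2 — apply |x|_p = p^{-v_p(x)} = 5^{3} = 125.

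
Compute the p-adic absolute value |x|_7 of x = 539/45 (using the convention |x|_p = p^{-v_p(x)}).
|539/45|_7 = 1/49

Step 1 — compute v_7(x) by factoring powers of 7 out of the numerator and denominator: v_7(539/45) = 2. Step 2 — apply |x|_p = p^{-v_p(x)} = 7^{-2} = 1/49.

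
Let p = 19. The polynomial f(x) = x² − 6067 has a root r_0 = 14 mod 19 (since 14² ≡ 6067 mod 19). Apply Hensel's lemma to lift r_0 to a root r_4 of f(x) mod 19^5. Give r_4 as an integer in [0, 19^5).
r_4 = 1908431 (mod 2476099)

Hensel's recurrence: r_{i+1} = r_i − f(r_i)·(f′(r_i))^{-1} mod 19^{i+2}, with f′(x) = 2x. Iterate:
  r_0 = 14 (mod 19)
  r_1 = 185 (mod 361)
  r_2 = 1629 (mod 6859)
  r_3 = 83937 (mod 130321)
  r_4 = 1908431 (mod 2476099)
Final: r_4 = 1908431, and one checks f(r_4) ≡ 0 mod 19^5.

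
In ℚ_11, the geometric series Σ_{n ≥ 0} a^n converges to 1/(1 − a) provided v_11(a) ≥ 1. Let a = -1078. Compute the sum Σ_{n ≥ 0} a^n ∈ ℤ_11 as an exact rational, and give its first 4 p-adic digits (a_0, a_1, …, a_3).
Σ a^n = 1/(1 − a) = 1/1079;  first 4 digits = (1, 1, 3, 4)

v_11(a) = 1 ≥ 1, so the series converges in ℤ_11 to 1/(1 − a) = 1/(1 − (-1078)) = 1/1079. Expand this rational in ℤ_11: compute digits iteratively via d_i = x_i mod 11, x_{i+1} = (x_i − d_i)/11. The first 4 digits are (1, 1, 3, 4).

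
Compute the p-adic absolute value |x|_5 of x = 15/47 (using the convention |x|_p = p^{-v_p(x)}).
|15/47|_5 = 1/5

Step 1 — compute v_5(x) by factoring powers of 5 out of the numerator and denominator: v_5(15/47) = 1. Step 2 — apply |x|_p = p^{-v_p(x)} = 5^{-1} = 1/5.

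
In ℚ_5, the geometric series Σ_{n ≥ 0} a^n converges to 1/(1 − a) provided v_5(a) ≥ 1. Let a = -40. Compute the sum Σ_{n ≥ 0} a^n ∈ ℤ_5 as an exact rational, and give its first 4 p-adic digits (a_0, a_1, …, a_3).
Σ a^n = 1/(1 − a) = 1/41;  first 4 digits = (1, 2, 2, 0)

v_5(a) = 1 ≥ 1, so the series converges in ℤ_5 to 1/(1 − a) = 1/(1 − (-40)) = 1/41. Expand this rational in ℤ_5: compute digits iteratively via d_i = x_i mod 5, x_{i+1} = (x_i − d_i)/5. The first 4 digits are (1, 2, 2, 0).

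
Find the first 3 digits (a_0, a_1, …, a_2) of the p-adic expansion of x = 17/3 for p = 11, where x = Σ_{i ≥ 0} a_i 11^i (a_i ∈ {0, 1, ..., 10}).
(a_0, …, a_2) = (2, 4, 7)

v_11(17/3) = 0 (numerator and denominator both coprime to 11), so x ∈ ℤ_11^×. Compute digits iteratively via a_i = x_i mod 11, x_{i+1} = (x_i − a_i)/11, with x_0 = x:
  x_0 = 17/3;  a_0 = 2;  x_1 = (x_0 − 2)/11 = 1/3
  x_1 = 1/3;  a_1 = 4;  x_2 = (x_1 − 4)/11 = -1/3
  x_2 = -1/3;  a_2 = 7;  x_3 = (x_2 − 7)/11 = -2/3
Digits: (2, 4, 7).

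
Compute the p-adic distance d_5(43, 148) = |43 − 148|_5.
d_5(43, 148) = 1/5

Step 1 — x − y = 43 − 148 = -105. Step 2 — v_5(-105) = 1 (factor: -105 = −(5^1 · 21); the sign does not affect v_p). Step 3 — |x − y|_5 = 5^{-1} = 1/5.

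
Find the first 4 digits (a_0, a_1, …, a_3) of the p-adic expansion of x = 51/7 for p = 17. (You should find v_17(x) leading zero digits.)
(a_0, …, a_3) = (0, 15, 4, 7)

v_17(51/7) = 1, so a_0 = ... = a_0 = 0. Factor out: x = 17^1 · u with u = 3/7 a unit in ℤ_17. Expand u iteratively via a_{v+i} = u_i mod 17, u_{i+1} = (u_i − a_{v+i})/17:
  u_0 = 3/7;  a_1 = 15;  u_1 = (u_0 − 15)/17 = -6/7
  u_1 = -6/7;  a_2 = 4;  u_2 = (u_1 − 4)/17 = -2/7
  u_2 = -2/7;  a_3 = 7;  u_3 = (u_2 − 7)/17 = -3/7
Digits: (0, 15, 4, 7).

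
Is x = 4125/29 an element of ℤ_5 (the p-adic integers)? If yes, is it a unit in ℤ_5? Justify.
x ∈ ℤ_5 but not a unit; v_5(x) = 3 > 0

ℤ_5 = {x ∈ ℚ_5 : v_5(x) ≥ 0} and ℤ_5^× = {x ∈ ℤ_5 : v_5(x) = 0}. Here v_5(4125/29) = v_5(num) − v_5(den) = 3; compare against these criteria.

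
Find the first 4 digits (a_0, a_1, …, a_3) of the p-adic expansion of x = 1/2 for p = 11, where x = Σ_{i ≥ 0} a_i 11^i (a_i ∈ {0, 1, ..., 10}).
(a_0, …, a_3) = (6, 5, 5, 5)

v_11(1/2) = 0 (numerator and denominator both coprime to 11), so x ∈ ℤ_11^×. Compute digits iteratively via a_i = x_i mod 11, x_{i+1} = (x_i − a_i)/11, with x_0 = x:
  x_0 = 1/2;  a_0 = 6;  x_1 = (x_0 − 6)/11 = -1/2
  x_1 = -1/2;  a_1 = 5;  x_2 = (x_1 − 5)/11 = -1/2
  x_2 = -1/2;  a_2 = 5;  x_3 = (x_2 − 5)/11 = -1/2
  x_3 = -1/2;  a_3 = 5;  x_4 = (x_3 − 5)/11 = -1/2
Digits: (6, 5, 5, 5).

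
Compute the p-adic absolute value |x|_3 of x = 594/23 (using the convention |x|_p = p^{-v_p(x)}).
|594/23|_3 = 1/27

Step 1 — compute v_3(x) by factoring powers of 3 out of the numerator and denominator: v_3(594/23) = 3. Step 2 — apply |x|_p = p^{-v_p(x)} = 3^{-3} = 1/27.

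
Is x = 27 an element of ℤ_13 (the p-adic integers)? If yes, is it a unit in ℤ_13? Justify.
x ∈ ℤ_13^× (unit); v_13(x) = 0

ℤ_13 = {x ∈ ℚ_13 : v_13(x) ≥ 0} and ℤ_13^× = {x ∈ ℤ_13 : v_13(x) = 0}. Here v_13(27) = v_13(num) − v_13(den) = 0; compare against these criteria.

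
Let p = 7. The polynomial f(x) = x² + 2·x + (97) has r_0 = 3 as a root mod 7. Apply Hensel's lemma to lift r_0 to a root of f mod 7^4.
r_3 = 479 (mod 2401)

Hensel: r_{i+1} = r_i − f(r_i)·(f′(r_i))^{-1} mod 7^{i+2}, f′(x) = 2x + 2. Iterate:
  r_0 = 3 (mod 7)
  r_1 = 38 (mod 49)
  r_2 = 136 (mod 343)
  r_3 = 479 (mod 2401)
Final: r = 479 satisfies f(r) ≡ 0 mod 7^4.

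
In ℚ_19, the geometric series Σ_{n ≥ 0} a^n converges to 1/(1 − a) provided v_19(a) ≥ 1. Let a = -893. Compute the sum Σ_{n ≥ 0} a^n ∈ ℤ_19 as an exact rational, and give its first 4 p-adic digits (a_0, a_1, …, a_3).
Σ a^n = 1/(1 − a) = 1/894;  first 4 digits = (1, 10, 2, 14)

v_19(a) = 1 ≥ 1, so the series converges in ℤ_19 to 1/(1 − a) = 1/(1 − (-893)) = 1/894. Expand this rational in ℤ_19: compute digits iteratively via d_i = x_i mod 19, x_{i+1} = (x_i − d_i)/19. The first 4 digits are (1, 10, 2, 14).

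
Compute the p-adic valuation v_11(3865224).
v_11(3865224) = 5

v_11(n) is the largest exponent k such that 11^k divides n. Factor out: 3865224 = 11^5 · 24. (Sign doesn't affect v_p.) So v_11(3865224) = 5.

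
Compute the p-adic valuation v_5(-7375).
v_5(-7375) = 3

v_5(n) is the largest exponent k such that 5^k divides n. Factor out: -7375 = -5^3 · 59. (Sign doesn't affect v_p.) So v_5(-7375) = 3.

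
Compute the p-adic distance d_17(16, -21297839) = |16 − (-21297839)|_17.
d_17(16, -21297839) = 1/1419857

Step 1 — x − y = 16 − (-21297839) = 21297855. Step 2 — v_17(21297855) = 5 (factor: 21297855 = (17^5 · 15); the sign does not affect v_p). Step 3 — |x − y|_17 = 17^{-5} = 1/1419857.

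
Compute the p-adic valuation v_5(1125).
v_5(1125) = 3

v_5(n) is the largest exponent k such that 5^k divides n. Factor out: 1125 = 5^3 · 9. (Sign doesn't affect v_p.) So v_5(1125) = 3.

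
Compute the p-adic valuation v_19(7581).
v_19(7581) = 2

v_19(n) is the largest exponent k such that 19^k divides n. Factor out: 7581 = 19^2 · 21. (Sign doesn't affect v_p.) So v_19(7581) = 2.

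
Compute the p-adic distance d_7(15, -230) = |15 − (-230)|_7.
d_7(15, -230) = 1/49

Step 1 — x − y = 15 − (-230) = 245. Step 2 — v_7(245) = 2 (factor: 245 = (7^2 · 5); the sign does not affect v_p). Step 3 — |x − y|_7 = 7^{-2} = 1/49.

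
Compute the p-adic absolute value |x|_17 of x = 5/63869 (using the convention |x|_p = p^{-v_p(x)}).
|5/63869|_17 = 4913

Step 1 — compute v_17(x) by factoring powers of 17 out of the numerator and denominator: v_17(5/63869) = -3. Step 2 — apply |x|_p = p^{-v_p(x)} = 17^{3} = 4913.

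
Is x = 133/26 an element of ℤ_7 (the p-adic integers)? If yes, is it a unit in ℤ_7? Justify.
x ∈ ℤ_7 but not a unit; v_7(x) = 1 > 0

ℤ_7 = {x ∈ ℚ_7 : v_7(x) ≥ 0} and ℤ_7^× = {x ∈ ℤ_7 : v_7(x) = 0}. Here v_7(133/26) = v_7(num) − v_7(den) = 1; compare against these criteria.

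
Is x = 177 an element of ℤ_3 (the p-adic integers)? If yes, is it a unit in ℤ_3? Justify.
x ∈ ℤ_3 but not a unit; v_3(x) = 1 > 0

ℤ_3 = {x ∈ ℚ_3 : v_3(x) ≥ 0} and ℤ_3^× = {x ∈ ℤ_3 : v_3(x) = 0}. Here v_3(177) = v_3(num) − v_3(den) = 1; compare against these criteria.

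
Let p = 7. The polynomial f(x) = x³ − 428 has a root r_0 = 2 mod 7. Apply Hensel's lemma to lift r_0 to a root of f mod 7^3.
r_2 = 282 (mod 343)

Hensel: r_{i+1} = r_i − f(r_i)/f′(r_i) mod 7^{i+2}, where f′(x) = 3x². Iterate:
  r_0 = 2 (mod 7)
  r_1 = 37 (mod 49)
  r_2 = 282 (mod 343)
Final: r = 282 with f(r) ≡ 0 mod 7^3.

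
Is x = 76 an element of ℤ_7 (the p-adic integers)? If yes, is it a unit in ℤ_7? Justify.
x ∈ ℤ_7^× (unit); v_7(x) = 0

ℤ_7 = {x ∈ ℚ_7 : v_7(x) ≥ 0} and ℤ_7^× = {x ∈ ℤ_7 : v_7(x) = 0}. Here v_7(76) = v_7(num) − v_7(den) = 0; compare against these criteria.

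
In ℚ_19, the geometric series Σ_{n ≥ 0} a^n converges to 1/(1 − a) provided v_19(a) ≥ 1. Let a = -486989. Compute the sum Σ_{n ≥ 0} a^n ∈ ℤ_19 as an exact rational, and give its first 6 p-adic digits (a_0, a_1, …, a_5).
Σ a^n = 1/(1 − a) = 1/486990;  first 6 digits = (1, 0, 0, 5, 15, 18)

v_19(a) = 3 ≥ 1, so the series converges in ℤ_19 to 1/(1 − a) = 1/(1 − (-486989)) = 1/486990. Expand this rational in ℤ_19: compute digits iteratively via d_i = x_i mod 19, x_{i+1} = (x_i − d_i)/19. The first 6 digits are (1, 0, 0, 5, 15, 18).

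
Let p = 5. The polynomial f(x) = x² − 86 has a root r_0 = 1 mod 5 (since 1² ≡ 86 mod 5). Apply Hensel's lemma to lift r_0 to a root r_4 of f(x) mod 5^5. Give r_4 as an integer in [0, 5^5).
r_4 = 1781 (mod 3125)

Hensel's recurrence: r_{i+1} = r_i − f(r_i)·(f′(r_i))^{-1} mod 5^{i+2}, with f′(x) = 2x. Iterate:
  r_0 = 1 (mod 5)
  r_1 = 6 (mod 25)
  r_2 = 31 (mod 125)
  r_3 = 531 (mod 625)
  r_4 = 1781 (mod 3125)
Final: r_4 = 1781, and one checks f(r_4) ≡ 0 mod 5^5.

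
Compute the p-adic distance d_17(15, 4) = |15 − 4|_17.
d_17(15, 4) = 1

Step 1 — x − y = 15 − 4 = 11. Step 2 — v_17(11) = 0 (factor: 11 = (17^0 · 11); the sign does not affect v_p). Step 3 — |x − y|_17 = 17^{0} = 1.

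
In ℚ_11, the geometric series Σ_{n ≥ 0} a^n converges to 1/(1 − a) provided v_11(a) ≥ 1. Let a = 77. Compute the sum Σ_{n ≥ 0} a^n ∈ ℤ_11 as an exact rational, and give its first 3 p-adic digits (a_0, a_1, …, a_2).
Σ a^n = 1/(1 − a) = -1/76;  first 3 digits = (1, 7, 5)

v_11(a) = 1 ≥ 1, so the series converges in ℤ_11 to 1/(1 − a) = 1/(1 − 77) = -1/76. Expand this rational in ℤ_11: compute digits iteratively via d_i = x_i mod 11, x_{i+1} = (x_i − d_i)/11. The first 3 digits are (1, 7, 5).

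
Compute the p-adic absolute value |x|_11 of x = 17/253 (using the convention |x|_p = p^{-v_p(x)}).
|17/253|_11 = 11

Step 1 — compute v_11(x) by factoring powers of 11 out of the numerator and denominator: v_11(17/253) = -1. Step 2 — apply |x|_p = p^{-v_p(x)} = 11^{1} = 11.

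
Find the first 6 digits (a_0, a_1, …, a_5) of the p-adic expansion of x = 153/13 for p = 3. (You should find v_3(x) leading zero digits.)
(a_0, …, a_5) = (0, 0, 2, 0, 2, 0)

v_3(153/13) = 2, so a_0 = ... = a_1 = 0. Factor out: x = 3^2 · u with u = 17/13 a unit in ℤ_3. Expand u iteratively via a_{v+i} = u_i mod 3, u_{i+1} = (u_i − a_{v+i})/3:
  u_0 = 17/13;  a_2 = 2;  u_1 = (u_0 − 2)/3 = -3/13
  u_1 = -3/13;  a_3 = 0;  u_2 = (u_1 − 0)/3 = -1/13
  u_2 = -1/13;  a_4 = 2;  u_3 = (u_2 − 2)/3 = -9/13
  u_3 = -9/13;  a_5 = 0;  u_4 = (u_3 − 0)/3 = -3/13
Digits: (0, 0, 2, 0, 2, 0).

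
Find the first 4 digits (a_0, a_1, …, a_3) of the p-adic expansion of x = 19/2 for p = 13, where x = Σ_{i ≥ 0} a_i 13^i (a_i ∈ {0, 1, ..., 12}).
(a_0, …, a_3) = (3, 7, 6, 6)

v_13(19/2) = 0 (numerator and denominator both coprime to 13), so x ∈ ℤ_13^×. Compute digits iteratively via a_i = x_i mod 13, x_{i+1} = (x_i − a_i)/13, with x_0 = x:
  x_0 = 19/2;  a_0 = 3;  x_1 = (x_0 − 3)/13 = 1/2
  x_1 = 1/2;  a_1 = 7;  x_2 = (x_1 − 7)/13 = -1/2
  x_2 = -1/2;  a_2 = 6;  x_3 = (x_2 − 6)/13 = -1/2
  x_3 = -1/2;  a_3 = 6;  x_4 = (x_3 − 6)/13 = -1/2
Digits: (3, 7, 6, 6).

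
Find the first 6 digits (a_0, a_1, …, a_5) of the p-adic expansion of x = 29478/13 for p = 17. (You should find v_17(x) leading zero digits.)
(a_0, …, a_5) = (0, 0, 0, 7, 14, 7)

v_17(29478/13) = 3, so a_0 = ... = a_2 = 0. Factor out: x = 17^3 · u with u = 6/13 a unit in ℤ_17. Expand u iteratively via a_{v+i} = u_i mod 17, u_{i+1} = (u_i − a_{v+i})/17:
  u_0 = 6/13;  a_3 = 7;  u_1 = (u_0 − 7)/17 = -5/13
  u_1 = -5/13;  a_4 = 14;  u_2 = (u_1 − 14)/17 = -11/13
  u_2 = -11/13;  a_5 = 7;  u_3 = (u_2 − 7)/17 = -6/13
Digits: (0, 0, 0, 7, 14, 7).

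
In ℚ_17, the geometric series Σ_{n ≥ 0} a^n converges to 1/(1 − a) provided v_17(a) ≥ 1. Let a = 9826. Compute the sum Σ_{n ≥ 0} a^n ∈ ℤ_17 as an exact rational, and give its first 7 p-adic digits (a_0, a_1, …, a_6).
Σ a^n = 1/(1 − a) = -1/9825;  first 7 digits = (1, 0, 0, 2, 0, 0, 4)

v_17(a) = 3 ≥ 1, so the series converges in ℤ_17 to 1/(1 − a) = 1/(1 − 9826) = -1/9825. Expand this rational in ℤ_17: compute digits iteratively via d_i = x_i mod 17, x_{i+1} = (x_i − d_i)/17. The first 7 digits are (1, 0, 0, 2, 0, 0, 4).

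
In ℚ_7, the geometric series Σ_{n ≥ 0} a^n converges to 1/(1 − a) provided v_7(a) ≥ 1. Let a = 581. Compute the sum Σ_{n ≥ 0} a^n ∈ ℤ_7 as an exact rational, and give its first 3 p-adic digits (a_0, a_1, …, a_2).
Σ a^n = 1/(1 − a) = -1/580;  first 3 digits = (1, 6, 5)

v_7(a) = 1 ≥ 1, so the series converges in ℤ_7 to 1/(1 − a) = 1/(1 − 581) = -1/580. Expand this rational in ℤ_7: compute digits iteratively via d_i = x_i mod 7, x_{i+1} = (x_i − d_i)/7. The first 3 digits are (1, 6, 5).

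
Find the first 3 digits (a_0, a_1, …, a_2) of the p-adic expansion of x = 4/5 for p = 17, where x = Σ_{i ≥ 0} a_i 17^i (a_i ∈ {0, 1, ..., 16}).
(a_0, …, a_2) = (11, 13, 6)

v_17(4/5) = 0 (numerator and denominator both coprime to 17), so x ∈ ℤ_17^×. Compute digits iteratively via a_i = x_i mod 17, x_{i+1} = (x_i − a_i)/17, with x_0 = x:
  x_0 = 4/5;  a_0 = 11;  x_1 = (x_0 − 11)/17 = -3/5
  x_1 = -3/5;  a_1 = 13;  x_2 = (x_1 − 13)/17 = -4/5
  x_2 = -4/5;  a_2 = 6;  x_3 = (x_2 − 6)/17 = -2/5
Digits: (11, 13, 6).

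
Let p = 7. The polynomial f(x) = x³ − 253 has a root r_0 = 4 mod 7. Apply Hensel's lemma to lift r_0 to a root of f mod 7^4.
r_3 = 2118 (mod 2401)

Hensel: r_{i+1} = r_i − f(r_i)/f′(r_i) mod 7^{i+2}, where f′(x) = 3x². Iterate:
  r_0 = 4 (mod 7)
  r_1 = 11 (mod 49)
  r_2 = 60 (mod 343)
  r_3 = 2118 (mod 2401)
Final: r = 2118 with f(r) ≡ 0 mod 7^4.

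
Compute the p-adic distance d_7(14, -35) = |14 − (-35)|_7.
d_7(14, -35) = 1/49

Step 1 — x − y = 14 − (-35) = 49. Step 2 — v_7(49) = 2 (factor: 49 = (7^2 · 1); the sign does not affect v_p). Step 3 — |x − y|_7 = 7^{-2} = 1/49.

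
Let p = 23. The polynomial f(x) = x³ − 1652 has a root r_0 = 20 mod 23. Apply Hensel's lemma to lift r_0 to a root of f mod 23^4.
r_3 = 193105 (mod 279841)

Hensel: r_{i+1} = r_i − f(r_i)/f′(r_i) mod 23^{i+2}, where f′(x) = 3x². Iterate:
  r_0 = 20 (mod 23)
  r_1 = 20 (mod 529)
  r_2 = 10600 (mod 12167)
  r_3 = 193105 (mod 279841)
Final: r = 193105 with f(r) ≡ 0 mod 23^4.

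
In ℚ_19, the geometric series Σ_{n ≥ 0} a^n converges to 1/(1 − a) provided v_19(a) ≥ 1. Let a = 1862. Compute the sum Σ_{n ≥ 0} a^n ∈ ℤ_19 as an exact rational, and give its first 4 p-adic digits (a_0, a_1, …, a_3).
Σ a^n = 1/(1 − a) = -1/1861;  first 4 digits = (1, 3, 14, 0)

v_19(a) = 1 ≥ 1, so the series converges in ℤ_19 to 1/(1 − a) = 1/(1 − 1862) = -1/1861. Expand this rational in ℤ_19: compute digits iteratively via d_i = x_i mod 19, x_{i+1} = (x_i − d_i)/19. The first 4 digits are (1, 3, 14, 0).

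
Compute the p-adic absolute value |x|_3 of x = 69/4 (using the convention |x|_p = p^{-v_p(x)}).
|69/4|_3 = 1/3

Step 1 — compute v_3(x) by factoring powers of 3 out of the numerator and denominator: v_3(69/4) = 1. Step 2 — apply |x|_p = p^{-v_p(x)} = 3^{-1} = 1/3.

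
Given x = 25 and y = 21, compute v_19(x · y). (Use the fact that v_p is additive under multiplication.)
v_19(525) = 0

v_p(x) = 0 (factor: 25 = 19^0 · 25); v_p(y) = 0 (factor: 21 = 19^0 · 21). Additivity: v_p(xy) = v_p(x) + v_p(y) = 0 + 0 = 0. (Direct check: xy = 525 = 19^0 · (525).)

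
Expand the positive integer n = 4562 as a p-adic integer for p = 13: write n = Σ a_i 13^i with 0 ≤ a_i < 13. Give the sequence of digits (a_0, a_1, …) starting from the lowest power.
(a_0, a_1, …) = (12, 12, 0, 2)

Repeated division by 13 gives the digits low-to-high: 4562 = 12 + 12·13^1 + 2·13^3. Digit sequence: (12, 12, 0, 2).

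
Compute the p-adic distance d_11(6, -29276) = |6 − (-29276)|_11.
d_11(6, -29276) = 1/14641

Step 1 — x − y = 6 − (-29276) = 29282. Step 2 — v_11(29282) = 4 (factor: 29282 = (11^4 · 2); the sign does not affect v_p). Step 3 — |x − y|_11 = 11^{-4} = 1/14641.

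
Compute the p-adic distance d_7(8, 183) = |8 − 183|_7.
d_7(8, 183) = 1/7

Step 1 — x − y = 8 − 183 = -175. Step 2 — v_7(-175) = 1 (factor: -175 = −(7^1 · 25); the sign does not affect v_p). Step 3 — |x − y|_7 = 7^{-1} = 1/7.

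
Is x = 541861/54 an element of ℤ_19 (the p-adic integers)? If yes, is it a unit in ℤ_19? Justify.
x ∈ ℤ_19 but not a unit; v_19(x) = 3 > 0

ℤ_19 = {x ∈ ℚ_19 : v_19(x) ≥ 0} and ℤ_19^× = {x ∈ ℤ_19 : v_19(x) = 0}. Here v_19(541861/54) = v_19(num) − v_19(den) = 3; compare against these criteria.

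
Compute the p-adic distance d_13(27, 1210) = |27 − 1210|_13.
d_13(27, 1210) = 1/169

Step 1 — x − y = 27 − 1210 = -1183. Step 2 — v_13(-1183) = 2 (factor: -1183 = −(13^2 · 7); the sign does not affect v_p). Step 3 — |x − y|_13 = 13^{-2} = 1/169.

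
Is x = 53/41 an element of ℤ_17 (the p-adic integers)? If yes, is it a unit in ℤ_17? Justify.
x ∈ ℤ_17^× (unit); v_17(x) = 0

ℤ_17 = {x ∈ ℚ_17 : v_17(x) ≥ 0} and ℤ_17^× = {x ∈ ℤ_17 : v_17(x) = 0}. Here v_17(53/41) = v_17(num) − v_17(den) = 0; compare against these criteria.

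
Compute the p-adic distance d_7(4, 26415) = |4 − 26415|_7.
d_7(4, 26415) = 1/2401

Step 1 — x − y = 4 − 26415 = -26411. Step 2 — v_7(-26411) = 4 (factor: -26411 = −(7^4 · 11); the sign does not affect v_p). Step 3 — |x − y|_7 = 7^{-4} = 1/2401.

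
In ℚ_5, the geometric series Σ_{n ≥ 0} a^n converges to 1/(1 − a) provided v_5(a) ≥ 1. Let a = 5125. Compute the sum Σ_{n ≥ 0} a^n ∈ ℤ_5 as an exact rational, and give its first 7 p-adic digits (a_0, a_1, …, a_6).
Σ a^n = 1/(1 − a) = -1/5124;  first 7 digits = (1, 0, 0, 1, 3, 1, 1)

v_5(a) = 3 ≥ 1, so the series converges in ℤ_5 to 1/(1 − a) = 1/(1 − 5125) = -1/5124. Expand this rational in ℤ_5: compute digits iteratively via d_i = x_i mod 5, x_{i+1} = (x_i − d_i)/5. The first 7 digits are (1, 0, 0, 1, 3, 1, 1).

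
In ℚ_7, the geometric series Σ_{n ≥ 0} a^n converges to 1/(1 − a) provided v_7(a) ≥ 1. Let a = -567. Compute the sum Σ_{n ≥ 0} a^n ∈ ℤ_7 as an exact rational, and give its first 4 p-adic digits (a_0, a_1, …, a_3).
Σ a^n = 1/(1 − a) = 1/568;  first 4 digits = (1, 3, 4, 3)

v_7(a) = 1 ≥ 1, so the series converges in ℤ_7 to 1/(1 − a) = 1/(1 − (-567)) = 1/568. Expand this rational in ℤ_7: compute digits iteratively via d_i = x_i mod 7, x_{i+1} = (x_i − d_i)/7. The first 4 digits are (1, 3, 4, 3).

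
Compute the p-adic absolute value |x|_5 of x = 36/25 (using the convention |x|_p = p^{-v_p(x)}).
|36/25|_5 = 25

Step 1 — compute v_5(x) by factoring powers of 5 out of the numerator and denominator: v_5(36/25) = -2. Step 2 — apply |x|_p = p^{-v_p(x)} = 5^{2} = 25.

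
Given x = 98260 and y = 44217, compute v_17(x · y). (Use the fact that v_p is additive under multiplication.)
v_17(4344762420) = 6

v_p(x) = 3 (factor: 98260 = 17^3 · 20); v_p(y) = 3 (factor: 44217 = 17^3 · 9). Additivity: v_p(xy) = v_p(x) + v_p(y) = 3 + 3 = 6. (Direct check: xy = 4344762420 = 17^6 · (180).)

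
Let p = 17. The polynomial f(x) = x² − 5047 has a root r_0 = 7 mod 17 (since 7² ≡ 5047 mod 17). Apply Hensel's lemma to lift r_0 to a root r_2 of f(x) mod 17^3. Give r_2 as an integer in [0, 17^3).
r_2 = 3543 (mod 4913)

Hensel's recurrence: r_{i+1} = r_i − f(r_i)·(f′(r_i))^{-1} mod 17^{i+2}, with f′(x) = 2x. Iterate:
  r_0 = 7 (mod 17)
  r_1 = 75 (mod 289)
  r_2 = 3543 (mod 4913)
Final: r_2 = 3543, and one checks f(r_2) ≡ 0 mod 17^3.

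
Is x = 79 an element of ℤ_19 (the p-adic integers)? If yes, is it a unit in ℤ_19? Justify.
x ∈ ℤ_19^× (unit); v_19(x) = 0

ℤ_19 = {x ∈ ℚ_19 : v_19(x) ≥ 0} and ℤ_19^× = {x ∈ ℤ_19 : v_19(x) = 0}. Here v_19(79) = v_19(num) − v_19(den) = 0; compare against these criteria.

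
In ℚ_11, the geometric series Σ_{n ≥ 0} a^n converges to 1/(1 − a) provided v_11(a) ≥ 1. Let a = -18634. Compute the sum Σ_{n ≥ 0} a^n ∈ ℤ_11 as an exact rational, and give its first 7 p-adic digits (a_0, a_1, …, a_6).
Σ a^n = 1/(1 − a) = 1/18635;  first 7 digits = (1, 0, 0, 8, 9, 10, 8)

v_11(a) = 3 ≥ 1, so the series converges in ℤ_11 to 1/(1 − a) = 1/(1 − (-18634)) = 1/18635. Expand this rational in ℤ_11: compute digits iteratively via d_i = x_i mod 11, x_{i+1} = (x_i − d_i)/11. The first 7 digits are (1, 0, 0, 8, 9, 10, 8).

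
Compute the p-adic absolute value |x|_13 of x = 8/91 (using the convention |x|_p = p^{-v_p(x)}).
|8/91|_13 = 13

Step 1 — compute v_13(x) by factoring powers of 13 out of the numerator and denominator: v_13(8/91) = -1. Step 2 — apply |x|_p = p^{-v_p(x)} = 13^{1} = 13.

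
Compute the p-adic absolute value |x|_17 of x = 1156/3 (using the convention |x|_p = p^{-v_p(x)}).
|1156/3|_17 = 1/289

Step 1 — compute v_17(x) by factoring powers of 17 out of the numerator and denominator: v_17(1156/3) = 2. Step 2 — apply |x|_p = p^{-v_p(x)} = 17^{-2} = 1/289.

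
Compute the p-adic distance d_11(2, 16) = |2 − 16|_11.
d_11(2, 16) = 1

Step 1 — x − y = 2 − 16 = -14. Step 2 — v_11(-14) = 0 (factor: -14 = −(11^0 · 14); the sign does not affect v_p). Step 3 — |x − y|_11 = 11^{0} = 1.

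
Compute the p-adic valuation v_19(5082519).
v_19(5082519) = 4

v_19(n) is the largest exponent k such that 19^k divides n. Factor out: 5082519 = 19^4 · 39. (Sign doesn't affect v_p.) So v_19(5082519) = 4.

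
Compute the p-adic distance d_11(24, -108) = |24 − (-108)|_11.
d_11(24, -108) = 1/11

Step 1 — x − y = 24 − (-108) = 132. Step 2 — v_11(132) = 1 (factor: 132 = (11^1 · 12); the sign does not affect v_p). Step 3 — |x − y|_11 = 11^{-1} = 1/11.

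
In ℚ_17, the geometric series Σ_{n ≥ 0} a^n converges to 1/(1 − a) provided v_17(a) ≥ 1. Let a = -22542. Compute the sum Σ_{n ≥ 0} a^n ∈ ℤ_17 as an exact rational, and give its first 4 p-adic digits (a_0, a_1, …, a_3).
Σ a^n = 1/(1 − a) = 1/22543;  first 4 digits = (1, 0, 7, 12)

v_17(a) = 2 ≥ 1, so the series converges in ℤ_17 to 1/(1 − a) = 1/(1 − (-22542)) = 1/22543. Expand this rational in ℤ_17: compute digits iteratively via d_i = x_i mod 17, x_{i+1} = (x_i − d_i)/17. The first 4 digits are (1, 0, 7, 12).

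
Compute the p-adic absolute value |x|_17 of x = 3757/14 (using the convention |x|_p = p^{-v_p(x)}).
|3757/14|_17 = 1/289

Step 1 — compute v_17(x) by factoring powers of 17 out of the numerator and denominator: v_17(3757/14) = 2. Step 2 — apply |x|_p = p^{-v_p(x)} = 17^{-2} = 1/289.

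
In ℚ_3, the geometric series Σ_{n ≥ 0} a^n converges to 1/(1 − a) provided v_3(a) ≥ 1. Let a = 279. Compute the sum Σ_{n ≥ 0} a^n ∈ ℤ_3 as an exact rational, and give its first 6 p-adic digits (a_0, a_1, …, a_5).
Σ a^n = 1/(1 − a) = -1/278;  first 6 digits = (1, 0, 1, 1, 1, 0)

v_3(a) = 2 ≥ 1, so the series converges in ℤ_3 to 1/(1 − a) = 1/(1 − 279) = -1/278. Expand this rational in ℤ_3: compute digits iteratively via d_i = x_i mod 3, x_{i+1} = (x_i − d_i)/3. The first 6 digits are (1, 0, 1, 1, 1, 0).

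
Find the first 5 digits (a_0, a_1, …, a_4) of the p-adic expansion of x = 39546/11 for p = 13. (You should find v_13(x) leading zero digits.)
(a_0, …, a_4) = (0, 0, 0, 4, 1)

v_13(39546/11) = 3, so a_0 = ... = a_2 = 0. Factor out: x = 13^3 · u with u = 18/11 a unit in ℤ_13. Expand u iteratively via a_{v+i} = u_i mod 13, u_{i+1} = (u_i − a_{v+i})/13:
  u_0 = 18/11;  a_3 = 4;  u_1 = (u_0 − 4)/13 = -2/11
  u_1 = -2/11;  a_4 = 1;  u_2 = (u_1 − 1)/13 = -1/11
Digits: (0, 0, 0, 4, 1).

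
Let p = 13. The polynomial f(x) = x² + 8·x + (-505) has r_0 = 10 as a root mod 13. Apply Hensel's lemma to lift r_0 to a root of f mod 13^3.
r_2 = 1609 (mod 2197)

Hensel: r_{i+1} = r_i − f(r_i)·(f′(r_i))^{-1} mod 13^{i+2}, f′(x) = 2x + 8. Iterate:
  r_0 = 10 (mod 13)
  r_1 = 88 (mod 169)
  r_2 = 1609 (mod 2197)
Final: r = 1609 satisfies f(r) ≡ 0 mod 13^3.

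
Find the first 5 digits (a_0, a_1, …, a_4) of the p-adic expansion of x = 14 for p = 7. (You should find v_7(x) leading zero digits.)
(a_0, …, a_4) = (0, 2, 0, 0, 0)

v_7(14) = 1, so a_0 = ... = a_0 = 0. Factor out: x = 7^1 · u with u = 2 a unit in ℤ_7. Expand u iteratively via a_{v+i} = u_i mod 7, u_{i+1} = (u_i − a_{v+i})/7:
  u_0 = 2;  a_1 = 2;  u_1 = (u_0 − 2)/7 = 0
  u_1 = 0;  a_2 = 0;  u_2 = (u_1 − 0)/7 = 0
  u_2 = 0;  a_3 = 0;  u_3 = (u_2 − 0)/7 = 0
  u_3 = 0;  a_4 = 0;  u_4 = (u_3 − 0)/7 = 0
Digits: (0, 2, 0, 0, 0).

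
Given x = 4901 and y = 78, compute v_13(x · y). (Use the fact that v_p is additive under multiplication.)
v_13(382278) = 3

v_p(x) = 2 (factor: 4901 = 13^2 · 29); v_p(y) = 1 (factor: 78 = 13^1 · 6). Additivity: v_p(xy) = v_p(x) + v_p(y) = 2 + 1 = 3. (Direct check: xy = 382278 = 13^3 · (174).)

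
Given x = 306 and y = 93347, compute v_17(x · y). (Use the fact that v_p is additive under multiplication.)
v_17(28564182) = 4

v_p(x) = 1 (factor: 306 = 17^1 · 18); v_p(y) = 3 (factor: 93347 = 17^3 · 19). Additivity: v_p(xy) = v_p(x) + v_p(y) = 1 + 3 = 4. (Direct check: xy = 28564182 = 17^4 · (342).)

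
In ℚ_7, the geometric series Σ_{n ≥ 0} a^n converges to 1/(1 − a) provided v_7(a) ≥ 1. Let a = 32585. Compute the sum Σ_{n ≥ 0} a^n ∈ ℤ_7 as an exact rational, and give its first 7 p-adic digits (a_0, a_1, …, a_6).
Σ a^n = 1/(1 − a) = -1/32584;  first 7 digits = (1, 0, 0, 4, 6, 1, 2)

v_7(a) = 3 ≥ 1, so the series converges in ℤ_7 to 1/(1 − a) = 1/(1 − 32585) = -1/32584. Expand this rational in ℤ_7: compute digits iteratively via d_i = x_i mod 7, x_{i+1} = (x_i − d_i)/7. The first 7 digits are (1, 0, 0, 4, 6, 1, 2).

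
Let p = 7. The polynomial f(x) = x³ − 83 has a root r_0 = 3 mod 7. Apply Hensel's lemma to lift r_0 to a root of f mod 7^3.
r_2 = 192 (mod 343)

Hensel: r_{i+1} = r_i − f(r_i)/f′(r_i) mod 7^{i+2}, where f′(x) = 3x². Iterate:
  r_0 = 3 (mod 7)
  r_1 = 45 (mod 49)
  r_2 = 192 (mod 343)
Final: r = 192 with f(r) ≡ 0 mod 7^3.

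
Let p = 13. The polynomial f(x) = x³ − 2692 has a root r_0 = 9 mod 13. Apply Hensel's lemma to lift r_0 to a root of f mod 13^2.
r_1 = 152 (mod 169)

Hensel: r_{i+1} = r_i − f(r_i)/f′(r_i) mod 13^{i+2}, where f′(x) = 3x². Iterate:
  r_0 = 9 (mod 13)
  r_1 = 152 (mod 169)
Final: r = 152 with f(r) ≡ 0 mod 13^2.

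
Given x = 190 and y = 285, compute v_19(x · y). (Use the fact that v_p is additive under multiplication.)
v_19(54150) = 2

v_p(x) = 1 (factor: 190 = 19^1 · 10); v_p(y) = 1 (factor: 285 = 19^1 · 15). Additivity: v_p(xy) = v_p(x) + v_p(y) = 1 + 1 = 2. (Direct check: xy = 54150 = 19^2 · (150).)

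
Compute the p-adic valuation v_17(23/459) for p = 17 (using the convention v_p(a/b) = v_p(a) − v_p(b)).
v_17(23/459) = -1

Factor powers of 17 from the numerator and denominator of the reduced fraction: 23 = 17^0 · 23 and 459 = 17^1 · 27. Apply v_p(a/b) = v_p(a) − v_p(b): v_17(23/459) = 0 − 1 = -1.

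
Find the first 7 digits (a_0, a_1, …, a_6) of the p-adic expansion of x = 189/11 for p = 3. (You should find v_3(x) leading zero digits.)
(a_0, …, a_6) = (0, 0, 0, 2, 2, 0, 0)

v_3(189/11) = 3, so a_0 = ... = a_2 = 0. Factor out: x = 3^3 · u with u = 7/11 a unit in ℤ_3. Expand u iteratively via a_{v+i} = u_i mod 3, u_{i+1} = (u_i − a_{v+i})/3:
  u_0 = 7/11;  a_3 = 2;  u_1 = (u_0 − 2)/3 = -5/11
  u_1 = -5/11;  a_4 = 2;  u_2 = (u_1 − 2)/3 = -9/11
  u_2 = -9/11;  a_5 = 0;  u_3 = (u_2 − 0)/3 = -3/11
  u_3 = -3/11;  a_6 = 0;  u_4 = (u_3 − 0)/3 = -1/11
Digits: (0, 0, 0, 2, 2, 0, 0).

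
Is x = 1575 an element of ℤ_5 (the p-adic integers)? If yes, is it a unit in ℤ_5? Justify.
x ∈ ℤ_5 but not a unit; v_5(x) = 2 > 0

ℤ_5 = {x ∈ ℚ_5 : v_5(x) ≥ 0} and ℤ_5^× = {x ∈ ℤ_5 : v_5(x) = 0}. Here v_5(1575) = v_5(num) − v_5(den) = 2; compare against these criteria.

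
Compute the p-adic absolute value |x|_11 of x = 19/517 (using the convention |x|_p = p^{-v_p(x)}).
|19/517|_11 = 11

Step 1 — compute v_11(x) by factoring powers of 11 out of the numerator and denominator: v_11(19/517) = -1. Step 2 — apply |x|_p = p^{-v_p(x)} = 11^{1} = 11.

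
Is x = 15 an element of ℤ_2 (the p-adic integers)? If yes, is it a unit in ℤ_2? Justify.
x ∈ ℤ_2^× (unit); v_2(x) = 0

ℤ_2 = {x ∈ ℚ_2 : v_2(x) ≥ 0} and ℤ_2^× = {x ∈ ℤ_2 : v_2(x) = 0}. Here v_2(15) = v_2(num) − v_2(den) = 0; compare against these criteria.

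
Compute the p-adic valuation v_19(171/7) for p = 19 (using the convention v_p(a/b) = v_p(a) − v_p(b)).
v_19(171/7) = 1

Factor powers of 19 from the numerator and denominator of the reduced fraction: 171 = 19^1 · 9 and 7 = 19^0 · 7. Apply v_p(a/b) = v_p(a) − v_p(b): v_19(171/7) = 1 − 0 = 1.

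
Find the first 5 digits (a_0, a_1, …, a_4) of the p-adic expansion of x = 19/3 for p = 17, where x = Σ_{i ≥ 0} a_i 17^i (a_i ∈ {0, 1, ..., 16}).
(a_0, …, a_4) = (12, 11, 5, 11, 5)

v_17(19/3) = 0 (numerator and denominator both coprime to 17), so x ∈ ℤ_17^×. Compute digits iteratively via a_i = x_i mod 17, x_{i+1} = (x_i − a_i)/17, with x_0 = x:
  x_0 = 19/3;  a_0 = 12;  x_1 = (x_0 − 12)/17 = -1/3
  x_1 = -1/3;  a_1 = 11;  x_2 = (x_1 − 11)/17 = -2/3
  x_2 = -2/3;  a_2 = 5;  x_3 = (x_2 − 5)/17 = -1/3
  x_3 = -1/3;  a_3 = 11;  x_4 = (x_3 − 11)/17 = -2/3
  x_4 = -2/3;  a_4 = 5;  x_5 = (x_4 − 5)/17 = -1/3
Digits: (12, 11, 5, 11, 5).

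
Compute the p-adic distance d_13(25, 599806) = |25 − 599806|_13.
d_13(25, 599806) = 1/28561

Step 1 — x − y = 25 − 599806 = -599781. Step 2 — v_13(-599781) = 4 (factor: -599781 = −(13^4 · 21); the sign does not affect v_p). Step 3 — |x − y|_13 = 13^{-4} = 1/28561.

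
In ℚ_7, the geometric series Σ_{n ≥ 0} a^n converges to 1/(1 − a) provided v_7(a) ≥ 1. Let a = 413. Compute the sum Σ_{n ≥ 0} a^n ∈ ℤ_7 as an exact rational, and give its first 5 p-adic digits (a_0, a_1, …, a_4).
Σ a^n = 1/(1 − a) = -1/412;  first 5 digits = (1, 3, 3, 0, 1)

v_7(a) = 1 ≥ 1, so the series converges in ℤ_7 to 1/(1 − a) = 1/(1 − 413) = -1/412. Expand this rational in ℤ_7: compute digits iteratively via d_i = x_i mod 7, x_{i+1} = (x_i − d_i)/7. The first 5 digits are (1, 3, 3, 0, 1).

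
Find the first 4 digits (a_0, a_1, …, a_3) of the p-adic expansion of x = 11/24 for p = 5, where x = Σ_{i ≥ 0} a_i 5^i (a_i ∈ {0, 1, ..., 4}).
(a_0, …, a_3) = (4, 2, 3, 2)

v_5(11/24) = 0 (numerator and denominator both coprime to 5), so x ∈ ℤ_5^×. Compute digits iteratively via a_i = x_i mod 5, x_{i+1} = (x_i − a_i)/5, with x_0 = x:
  x_0 = 11/24;  a_0 = 4;  x_1 = (x_0 − 4)/5 = -17/24
  x_1 = -17/24;  a_1 = 2;  x_2 = (x_1 − 2)/5 = -13/24
  x_2 = -13/24;  a_2 = 3;  x_3 = (x_2 − 3)/5 = -17/24
  x_3 = -17/24;  a_3 = 2;  x_4 = (x_3 − 2)/5 = -13/24
Digits: (4, 2, 3, 2).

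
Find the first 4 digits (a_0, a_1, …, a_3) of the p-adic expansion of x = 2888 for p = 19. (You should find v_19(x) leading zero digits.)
(a_0, …, a_3) = (0, 0, 8, 0)

v_19(2888) = 2, so a_0 = ... = a_1 = 0. Factor out: x = 19^2 · u with u = 8 a unit in ℤ_19. Expand u iteratively via a_{v+i} = u_i mod 19, u_{i+1} = (u_i − a_{v+i})/19:
  u_0 = 8;  a_2 = 8;  u_1 = (u_0 − 8)/19 = 0
  u_1 = 0;  a_3 = 0;  u_2 = (u_1 − 0)/19 = 0
Digits: (0, 0, 8, 0).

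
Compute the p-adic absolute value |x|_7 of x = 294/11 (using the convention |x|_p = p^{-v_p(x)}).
|294/11|_7 = 1/49

Step 1 — compute v_7(x) by factoring powers of 7 out of the numerator and denominator: v_7(294/11) = 2. Step 2 — apply |x|_p = p^{-v_p(x)} = 7^{-2} = 1/49.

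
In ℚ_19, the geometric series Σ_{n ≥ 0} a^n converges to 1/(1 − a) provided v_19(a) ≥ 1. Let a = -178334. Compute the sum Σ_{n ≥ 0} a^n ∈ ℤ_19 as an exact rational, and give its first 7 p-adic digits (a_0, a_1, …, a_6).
Σ a^n = 1/(1 − a) = 1/178335;  first 7 digits = (1, 0, 0, 12, 17, 18, 10)

v_19(a) = 3 ≥ 1, so the series converges in ℤ_19 to 1/(1 − a) = 1/(1 − (-178334)) = 1/178335. Expand this rational in ℤ_19: compute digits iteratively via d_i = x_i mod 19, x_{i+1} = (x_i − d_i)/19. The first 7 digits are (1, 0, 0, 12, 17, 18, 10).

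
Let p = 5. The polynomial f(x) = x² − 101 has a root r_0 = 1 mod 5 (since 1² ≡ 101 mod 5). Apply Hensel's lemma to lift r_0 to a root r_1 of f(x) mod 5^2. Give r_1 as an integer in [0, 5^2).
r_1 = 1 (mod 25)

Hensel's recurrence: r_{i+1} = r_i − f(r_i)·(f′(r_i))^{-1} mod 5^{i+2}, with f′(x) = 2x. Iterate:
  r_0 = 1 (mod 5)
  r_1 = 1 (mod 25)
Final: r_1 = 1, and one checks f(r_1) ≡ 0 mod 5^2.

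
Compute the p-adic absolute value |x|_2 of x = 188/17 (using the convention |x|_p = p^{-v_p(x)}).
|188/17|_2 = 1/4

Step 1 — compute v_2(x) by factoring powers of 2 out of the numerator and denominator: v_2(188/17) = 2. Step 2 — apply |x|_p = p^{-v_p(x)} = 2^{-2} = 1/4.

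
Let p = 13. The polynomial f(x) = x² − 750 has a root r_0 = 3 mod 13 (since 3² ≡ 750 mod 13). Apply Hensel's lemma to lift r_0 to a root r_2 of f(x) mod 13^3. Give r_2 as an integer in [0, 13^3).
r_2 = 2070 (mod 2197)

Hensel's recurrence: r_{i+1} = r_i − f(r_i)·(f′(r_i))^{-1} mod 13^{i+2}, with f′(x) = 2x. Iterate:
  r_0 = 3 (mod 13)
  r_1 = 42 (mod 169)
  r_2 = 2070 (mod 2197)
Final: r_2 = 2070, and one checks f(r_2) ≡ 0 mod 13^3.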